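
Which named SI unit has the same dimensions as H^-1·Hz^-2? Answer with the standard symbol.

F

H = Wb/A (inductance = flux per current),
    = kg·m²·s⁻²·A⁻².
So H⁻¹ = kg⁻¹·m⁻²·s²·A².
Hz = 1/s = s⁻¹ (frequency is cycles per second).
So Hz⁻² = s².
Combining: H⁻¹·Hz⁻² = (kg⁻¹·m⁻²·s²·A²) · s² = kg⁻¹·m⁻²·s⁴·A².
kg⁻¹·m⁻²·s⁴·A² is the base-SI form of the farad.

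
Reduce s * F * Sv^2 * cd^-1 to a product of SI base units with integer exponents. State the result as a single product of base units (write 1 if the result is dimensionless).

F = C/V (capacitance = charge per voltage),
    = A·s/(kg·m²·s⁻³·A⁻¹) (substituting C and V),
    = kg⁻¹·m⁻²·s⁴·A².
Sv = J/kg (equivalent dose = energy per mass),
    = m²·s⁻².
So Sv² = m⁴·s⁻⁴.
Combining: s·F·Sv²·cd⁻¹ = s · (kg⁻¹·m⁻²·s⁴·A²) · (m⁴·s⁻⁴) · cd⁻¹ = kg⁻¹·m²·s·A²·cd⁻¹.

kg⁻¹·m²·s·A²·cd⁻¹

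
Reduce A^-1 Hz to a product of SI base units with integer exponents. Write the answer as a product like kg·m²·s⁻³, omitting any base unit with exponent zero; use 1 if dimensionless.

Hz = s⁻¹.
Combining: A⁻¹·Hz = A⁻¹ · s⁻¹ = s⁻¹·A⁻¹.

s⁻¹·A⁻¹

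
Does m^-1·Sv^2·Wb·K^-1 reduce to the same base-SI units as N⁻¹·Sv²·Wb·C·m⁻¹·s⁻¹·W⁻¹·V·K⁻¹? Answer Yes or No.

No

Left side:
  Sv = J/kg (equivalent dose = energy per mass),
      = m²·s⁻².
  So Sv² = m⁴·s⁻⁴.
  Wb = V·s (flux: a volt is a weber per second),
      = kg·m²·s⁻²·A⁻¹.
  Combining: m⁻¹·Sv²·Wb·K⁻¹ = m⁻¹ · (m⁴·s⁻⁴) · (kg·m²·s⁻²·A⁻¹) · K⁻¹ = kg·m⁵·s⁻⁶·A⁻¹·K⁻¹.
Right side:
  N = kg·m·s⁻².
  So N⁻¹ = kg⁻¹·m⁻¹·s².
  Sv = m²·s⁻².
  So Sv² = m⁴·s⁻⁴.
  Wb = kg·m²·s⁻²·A⁻¹.
  C = s·A.
  W = kg·m²·s⁻³.
  So W⁻¹ = kg⁻¹·m⁻²·s³.
  V = kg·m²·s⁻³·A⁻¹.
  Combining: N⁻¹·Sv²·Wb·C·m⁻¹·s⁻¹·W⁻¹·V·K⁻¹ = (kg⁻¹·m⁻¹·s²) · (m⁴·s⁻⁴) · (kg·m²·s⁻²·A⁻¹) · (s·A) · m⁻¹ · s⁻¹ · (kg⁻¹·m⁻²·s³) · (kg·m²·s⁻³·A⁻¹) · K⁻¹ = m⁴·s⁻⁴·A⁻¹·K⁻¹.
Left is kg·m⁵·s⁻⁶·A⁻¹·K⁻¹; right is m⁴·s⁻⁴·A⁻¹·K⁻¹ — different.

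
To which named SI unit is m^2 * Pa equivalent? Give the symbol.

Pa = kg·m⁻¹·s⁻².
Combining: m²·Pa = m² · (kg·m⁻¹·s⁻²) = kg·m·s⁻².
kg·m·s⁻² is the base-SI form of the newton.

N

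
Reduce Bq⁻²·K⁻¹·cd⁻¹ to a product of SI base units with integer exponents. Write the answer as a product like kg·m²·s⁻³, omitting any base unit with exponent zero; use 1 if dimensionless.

Bq = s⁻¹.
So Bq⁻² = s².
Combining: Bq⁻²·K⁻¹·cd⁻¹ = s² · K⁻¹ · cd⁻¹ = s²·K⁻¹·cd⁻¹.

s²·K⁻¹·cd⁻¹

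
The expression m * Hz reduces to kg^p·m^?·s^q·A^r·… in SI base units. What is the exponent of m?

1

Hz = s⁻¹.
Combining: m·Hz = m · s⁻¹ = m·s⁻¹.
The exponent of m is 1.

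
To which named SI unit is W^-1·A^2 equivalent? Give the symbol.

W = J/s (power = energy per time),
    = kg·m²·s⁻³.
So W⁻¹ = kg⁻¹·m⁻²·s³.
Combining: W⁻¹·A² = (kg⁻¹·m⁻²·s³) · A² = kg⁻¹·m⁻²·s³·A².
kg⁻¹·m⁻²·s³·A² is the base-SI form of the siemens.

S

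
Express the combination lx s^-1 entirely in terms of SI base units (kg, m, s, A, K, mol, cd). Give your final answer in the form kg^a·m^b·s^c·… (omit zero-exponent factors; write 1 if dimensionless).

m⁻²·s⁻¹·cd

lx = m⁻²·cd.
Combining: lx·s⁻¹ = (m⁻²·cd) · s⁻¹ = m⁻²·s⁻¹·cd.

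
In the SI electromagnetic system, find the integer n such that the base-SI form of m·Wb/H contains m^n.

Wb = V·s (flux: a volt is a weber per second),
    = kg·m²·s⁻²·A⁻¹.
H = Wb/A (inductance = flux per current),
    = kg·m²·s⁻²·A⁻².
So H⁻¹ = kg⁻¹·m⁻²·s²·A².
Combining: m·Wb·H⁻¹ = m · (kg·m²·s⁻²·A⁻¹) · (kg⁻¹·m⁻²·s²·A²) = m·A.
The exponent of m is 1.

1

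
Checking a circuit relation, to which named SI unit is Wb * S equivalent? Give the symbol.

Wb = kg·m²·s⁻²·A⁻¹.
S = kg⁻¹·m⁻²·s³·A².
Combining: Wb·S = (kg·m²·s⁻²·A⁻¹) · (kg⁻¹·m⁻²·s³·A²) = s·A.
s·A is the base-SI form of the coulomb.

C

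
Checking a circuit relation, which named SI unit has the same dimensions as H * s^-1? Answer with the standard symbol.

Ω

H = kg·m²·s⁻²·A⁻².
Combining: H·s⁻¹ = (kg·m²·s⁻²·A⁻²) · s⁻¹ = kg·m²·s⁻³·A⁻².
kg·m²·s⁻³·A⁻² is the base-SI form of the ohm.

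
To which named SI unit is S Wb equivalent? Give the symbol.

C

S = 1/Ω (conductance is reciprocal resistance),
    = kg⁻¹·m⁻²·s³·A².
Wb = V·s (flux: a volt is a weber per second),
    = kg·m²·s⁻²·A⁻¹.
Combining: S·Wb = (kg⁻¹·m⁻²·s³·A²) · (kg·m²·s⁻²·A⁻¹) = s·A.
s·A is the base-SI form of the coulomb.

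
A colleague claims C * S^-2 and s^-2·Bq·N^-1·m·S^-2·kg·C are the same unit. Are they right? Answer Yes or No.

No

Left side:
  C = A·s = s·A (charge = current × time).
  S = 1/Ω (conductance is reciprocal resistance),
      = kg⁻¹·m⁻²·s³·A².
  So S⁻² = kg²·m⁴·s⁻⁶·A⁻⁴.
  Combining: C·S⁻² = (s·A) · (kg²·m⁴·s⁻⁶·A⁻⁴) = kg²·m⁴·s⁻⁵·A⁻³.
Right side:
  Bq = 1/s = s⁻¹ (activity is decays per second).
  N = kg·m/s² = kg·m·s⁻² (force = mass × acceleration).
  So N⁻¹ = kg⁻¹·m⁻¹·s².
  S = 1/Ω (conductance is reciprocal resistance),
      = kg⁻¹·m⁻²·s³·A².
  So S⁻² = kg²·m⁴·s⁻⁶·A⁻⁴.
  C = A·s = s·A (charge = current × time).
  Combining: s⁻²·Bq·N⁻¹·m·S⁻²·kg·C = s⁻² · s⁻¹ · (kg⁻¹·m⁻¹·s²) · m · (kg²·m⁴·s⁻⁶·A⁻⁴) · kg · (s·A) = kg²·m⁴·s⁻⁶·A⁻³.
Left is kg²·m⁴·s⁻⁵·A⁻³; right is kg²·m⁴·s⁻⁶·A⁻³ — different.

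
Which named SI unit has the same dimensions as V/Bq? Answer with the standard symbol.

V = W/A (potential = power per current),
    = kg·m²·s⁻³·A⁻¹.
Bq = 1/s = s⁻¹ (activity is decays per second).
So Bq⁻¹ = s.
Combining: V·Bq⁻¹ = (kg·m²·s⁻³·A⁻¹) · s = kg·m²·s⁻²·A⁻¹.
kg·m²·s⁻²·A⁻¹ is the base-SI form of the weber.

Wb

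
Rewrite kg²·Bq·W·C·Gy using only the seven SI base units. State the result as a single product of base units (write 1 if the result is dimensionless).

Bq = 1/s = s⁻¹ (activity is decays per second).
W = J/s (power = energy per time),
    = kg·m²·s⁻³.
C = A·s = s·A (charge = current × time).
Gy = J/kg (absorbed dose = energy per mass),
    = m²·s⁻².
Combining: kg²·Bq·W·C·Gy = kg² · s⁻¹ · (kg·m²·s⁻³) · (s·A) · (m²·s⁻²) = kg³·m⁴·s⁻⁵·A.

kg³·m⁴·s⁻⁵·A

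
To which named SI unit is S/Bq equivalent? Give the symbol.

F

S = 1/Ω (conductance is reciprocal resistance),
    = kg⁻¹·m⁻²·s³·A².
Bq = 1/s = s⁻¹ (activity is decays per second).
So Bq⁻¹ = s.
Combining: S·Bq⁻¹ = (kg⁻¹·m⁻²·s³·A²) · s = kg⁻¹·m⁻²·s⁴·A².
kg⁻¹·m⁻²·s⁴·A² is the base-SI form of the farad.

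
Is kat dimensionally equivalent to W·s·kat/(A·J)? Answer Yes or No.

No

Left side:
  kat = mol/s = s⁻¹·mol (catalytic activity).
Right side:
  W = J/s (power = energy per time),
      = kg·m²·s⁻³.
  J = N·m (work = force × distance),
      = kg·m²·s⁻².
  So J⁻¹ = kg⁻¹·m⁻²·s².
  kat = mol/s = s⁻¹·mol (catalytic activity).
  Combining: W·s·A⁻¹·J⁻¹·kat = (kg·m²·s⁻³) · s · A⁻¹ · (kg⁻¹·m⁻²·s²) · (s⁻¹·mol) = s⁻¹·A⁻¹·mol.
Left is s⁻¹·mol; right is s⁻¹·A⁻¹·mol — different.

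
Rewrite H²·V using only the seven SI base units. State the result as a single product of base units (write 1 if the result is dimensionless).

H = kg·m²·s⁻²·A⁻².
So H² = kg²·m⁴·s⁻⁴·A⁻⁴.
V = kg·m²·s⁻³·A⁻¹.
Combining: H²·V = (kg²·m⁴·s⁻⁴·A⁻⁴) · (kg·m²·s⁻³·A⁻¹) = kg³·m⁶·s⁻⁷·A⁻⁵.

kg³·m⁶·s⁻⁷·A⁻⁵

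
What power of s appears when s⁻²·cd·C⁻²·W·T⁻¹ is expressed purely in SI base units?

C = s·A.
So C⁻² = s⁻²·A⁻².
W = kg·m²·s⁻³.
T = kg·s⁻²·A⁻¹.
So T⁻¹ = kg⁻¹·s²·A.
Combining: s⁻²·cd·C⁻²·W·T⁻¹ = s⁻² · cd · (s⁻²·A⁻²) · (kg·m²·s⁻³) · (kg⁻¹·s²·A) = m²·s⁻⁵·A⁻¹·cd.
The exponent of s is -5.

-5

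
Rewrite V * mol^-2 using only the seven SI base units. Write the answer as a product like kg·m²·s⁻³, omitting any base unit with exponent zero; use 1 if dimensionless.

V = kg·m²·s⁻³·A⁻¹.
Combining: V·mol⁻² = (kg·m²·s⁻³·A⁻¹) · mol⁻² = kg·m²·s⁻³·A⁻¹·mol⁻².

kg·m²·s⁻³·A⁻¹·mol⁻²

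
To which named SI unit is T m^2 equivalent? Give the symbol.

Wb

T = Wb/m² (flux density = flux per area),
    = kg·s⁻²·A⁻¹.
Combining: T·m² = (kg·s⁻²·A⁻¹) · m² = kg·m²·s⁻²·A⁻¹.
kg·m²·s⁻²·A⁻¹ is the base-SI form of the weber.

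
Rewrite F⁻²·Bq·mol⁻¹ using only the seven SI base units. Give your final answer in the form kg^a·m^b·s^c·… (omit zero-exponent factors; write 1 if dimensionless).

kg²·m⁴·s⁻⁹·A⁻⁴·mol⁻¹

F = C/V (capacitance = charge per voltage),
    = A·s/(kg·m²·s⁻³·A⁻¹) (substituting C and V),
    = kg⁻¹·m⁻²·s⁴·A².
So F⁻² = kg²·m⁴·s⁻⁸·A⁻⁴.
Bq = 1/s = s⁻¹ (activity is decays per second).
Combining: F⁻²·Bq·mol⁻¹ = (kg²·m⁴·s⁻⁸·A⁻⁴) · s⁻¹ · mol⁻¹ = kg²·m⁴·s⁻⁹·A⁻⁴·mol⁻¹.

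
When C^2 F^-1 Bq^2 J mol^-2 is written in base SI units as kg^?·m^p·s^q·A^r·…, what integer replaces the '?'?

2

C = s·A.
So C² = s²·A².
F = kg⁻¹·m⁻²·s⁴·A².
So F⁻¹ = kg·m²·s⁻⁴·A⁻².
Bq = s⁻¹.
So Bq² = s⁻².
J = kg·m²·s⁻².
Combining: C²·F⁻¹·Bq²·J·mol⁻² = (s²·A²) · (kg·m²·s⁻⁴·A⁻²) · s⁻² · (kg·m²·s⁻²) · mol⁻² = kg²·m⁴·s⁻⁶·mol⁻².
The exponent of kg is 2.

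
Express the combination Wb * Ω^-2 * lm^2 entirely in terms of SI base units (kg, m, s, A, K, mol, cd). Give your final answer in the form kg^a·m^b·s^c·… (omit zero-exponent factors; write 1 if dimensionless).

kg⁻¹·m⁻²·s⁴·A³·cd²

Wb = V·s (flux: a volt is a weber per second),
    = kg·m²·s⁻²·A⁻¹.
Ω = V/A (resistance = voltage per current),
    = kg·m²·s⁻³·A⁻².
So Ω⁻² = kg⁻²·m⁻⁴·s⁶·A⁴.
lm = cd·sr = cd (luminous flux; sr is dimensionless).
So lm² = cd².
Combining: Wb·Ω⁻²·lm² = (kg·m²·s⁻²·A⁻¹) · (kg⁻²·m⁻⁴·s⁶·A⁴) · cd² = kg⁻¹·m⁻²·s⁴·A³·cd².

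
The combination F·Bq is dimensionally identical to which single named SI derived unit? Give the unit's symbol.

F = kg⁻¹·m⁻²·s⁴·A².
Bq = s⁻¹.
Combining: F·Bq = (kg⁻¹·m⁻²·s⁴·A²) · s⁻¹ = kg⁻¹·m⁻²·s³·A².
kg⁻¹·m⁻²·s³·A² is the base-SI form of the siemens.

S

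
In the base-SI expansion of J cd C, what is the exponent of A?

J = N·m (work = force × distance),
    = kg·m²·s⁻².
C = A·s = s·A (charge = current × time).
Combining: J·cd·C = (kg·m²·s⁻²) · cd · (s·A) = kg·m²·s⁻¹·A·cd.
The exponent of A is 1.

1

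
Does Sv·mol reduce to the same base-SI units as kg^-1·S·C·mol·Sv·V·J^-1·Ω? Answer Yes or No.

No

Left side:
  Sv = J/kg (equivalent dose = energy per mass),
      = m²·s⁻².
  Combining: Sv·mol = (m²·s⁻²) · mol = m²·s⁻²·mol.
Right side:
  S = 1/Ω (conductance is reciprocal resistance),
      = kg⁻¹·m⁻²·s³·A².
  C = A·s = s·A (charge = current × time).
  Sv = J/kg (equivalent dose = energy per mass),
      = m²·s⁻².
  V = W/A (potential = power per current),
      = kg·m²·s⁻³·A⁻¹.
  J = N·m (work = force × distance),
      = kg·m²·s⁻².
  So J⁻¹ = kg⁻¹·m⁻²·s².
  Ω = V/A (resistance = voltage per current),
      = kg·m²·s⁻³·A⁻².
  Combining: kg⁻¹·S·C·mol·Sv·V·J⁻¹·Ω = kg⁻¹ · (kg⁻¹·m⁻²·s³·A²) · (s·A) · mol · (m²·s⁻²) · (kg·m²·s⁻³·A⁻¹) · (kg⁻¹·m⁻²·s²) · (kg·m²·s⁻³·A⁻²) = kg⁻¹·m²·s⁻²·mol.
Left is m²·s⁻²·mol; right is kg⁻¹·m²·s⁻²·mol — different.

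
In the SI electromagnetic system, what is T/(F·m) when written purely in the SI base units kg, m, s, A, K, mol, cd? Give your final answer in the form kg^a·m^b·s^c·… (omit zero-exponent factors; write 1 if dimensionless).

kg²·m·s⁻⁶·A⁻³

F = kg⁻¹·m⁻²·s⁴·A².
So F⁻¹ = kg·m²·s⁻⁴·A⁻².
T = kg·s⁻²·A⁻¹.
Combining: F⁻¹·T·m⁻¹ = (kg·m²·s⁻⁴·A⁻²) · (kg·s⁻²·A⁻¹) · m⁻¹ = kg²·m·s⁻⁶·A⁻³.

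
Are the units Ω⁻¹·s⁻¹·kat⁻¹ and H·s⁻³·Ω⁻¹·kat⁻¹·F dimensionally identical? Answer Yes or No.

Yes

Left side:
  Ω = V/A (resistance = voltage per current),
      = kg·m²·s⁻³·A⁻².
  So Ω⁻¹ = kg⁻¹·m⁻²·s³·A².
  kat = mol/s = s⁻¹·mol (catalytic activity).
  So kat⁻¹ = s·mol⁻¹.
  Combining: Ω⁻¹·s⁻¹·kat⁻¹ = (kg⁻¹·m⁻²·s³·A²) · s⁻¹ · (s·mol⁻¹) = kg⁻¹·m⁻²·s³·A²·mol⁻¹.
Right side:
  H = kg·m²·s⁻²·A⁻².
  Ω = kg·m²·s⁻³·A⁻².
  So Ω⁻¹ = kg⁻¹·m⁻²·s³·A².
  kat = s⁻¹·mol.
  So kat⁻¹ = s·mol⁻¹.
  F = kg⁻¹·m⁻²·s⁴·A².
  Combining: H·s⁻³·Ω⁻¹·kat⁻¹·F = (kg·m²·s⁻²·A⁻²) · s⁻³ · (kg⁻¹·m⁻²·s³·A²) · (s·mol⁻¹) · (kg⁻¹·m⁻²·s⁴·A²) = kg⁻¹·m⁻²·s³·A²·mol⁻¹.
Both reduce to kg⁻¹·m⁻²·s³·A²·mol⁻¹.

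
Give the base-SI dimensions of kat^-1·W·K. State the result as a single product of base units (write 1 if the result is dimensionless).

kat = mol/s = s⁻¹·mol (catalytic activity).
So kat⁻¹ = s·mol⁻¹.
W = J/s (power = energy per time),
    = kg·m²·s⁻³.
Combining: kat⁻¹·W·K = (s·mol⁻¹) · (kg·m²·s⁻³) · K = kg·m²·s⁻²·K·mol⁻¹.

kg·m²·s⁻²·K·mol⁻¹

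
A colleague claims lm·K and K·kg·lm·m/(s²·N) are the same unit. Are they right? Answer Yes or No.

Yes

Left side:
  lm = cd·sr = cd (luminous flux; sr is dimensionless).
  Combining: lm·K = cd · K = K·cd.
Right side:
  N = kg·m/s² = kg·m·s⁻² (force = mass × acceleration).
  So N⁻¹ = kg⁻¹·m⁻¹·s².
  lm = cd·sr = cd (luminous flux; sr is dimensionless).
  Combining: K·kg·s⁻²·N⁻¹·lm·m = K · kg · s⁻² · (kg⁻¹·m⁻¹·s²) · cd · m = K·cd.
Both reduce to K·cd.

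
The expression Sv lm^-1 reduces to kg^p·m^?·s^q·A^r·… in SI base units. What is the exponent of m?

Sv = J/kg (equivalent dose = energy per mass),
    = m²·s⁻².
lm = cd·sr = cd (luminous flux; sr is dimensionless).
So lm⁻¹ = cd⁻¹.
Combining: Sv·lm⁻¹ = (m²·s⁻²) · cd⁻¹ = m²·s⁻²·cd⁻¹.
The exponent of m is 2.

2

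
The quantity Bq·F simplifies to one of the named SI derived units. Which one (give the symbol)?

S

Bq = s⁻¹.
F = kg⁻¹·m⁻²·s⁴·A².
Combining: Bq·F = s⁻¹ · (kg⁻¹·m⁻²·s⁴·A²) = kg⁻¹·m⁻²·s³·A².
kg⁻¹·m⁻²·s³·A² is the base-SI form of the siemens.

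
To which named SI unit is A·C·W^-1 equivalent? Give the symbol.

C = s·A.
W = kg·m²·s⁻³.
So W⁻¹ = kg⁻¹·m⁻²·s³.
Combining: A·C·W⁻¹ = A · (s·A) · (kg⁻¹·m⁻²·s³) = kg⁻¹·m⁻²·s⁴·A².
kg⁻¹·m⁻²·s⁴·A² is the base-SI form of the farad.

F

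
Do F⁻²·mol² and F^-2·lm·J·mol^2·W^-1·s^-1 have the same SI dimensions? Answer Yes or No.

No

Left side:
  F = C/V (capacitance = charge per voltage),
      = A·s/(kg·m²·s⁻³·A⁻¹) (substituting C and V),
      = kg⁻¹·m⁻²·s⁴·A².
  So F⁻² = kg²·m⁴·s⁻⁸·A⁻⁴.
  Combining: F⁻²·mol² = (kg²·m⁴·s⁻⁸·A⁻⁴) · mol² = kg²·m⁴·s⁻⁸·A⁻⁴·mol².
Right side:
  F = C/V (capacitance = charge per voltage),
      = A·s/(kg·m²·s⁻³·A⁻¹) (substituting C and V),
      = kg⁻¹·m⁻²·s⁴·A².
  So F⁻² = kg²·m⁴·s⁻⁸·A⁻⁴.
  lm = cd·sr = cd (luminous flux; sr is dimensionless).
  J = N·m (work = force × distance),
      = kg·m²·s⁻².
  W = J/s (power = energy per time),
      = kg·m²·s⁻³.
  So W⁻¹ = kg⁻¹·m⁻²·s³.
  Combining: F⁻²·lm·J·mol²·W⁻¹·s⁻¹ = (kg²·m⁴·s⁻⁸·A⁻⁴) · cd · (kg·m²·s⁻²) · mol² · (kg⁻¹·m⁻²·s³) · s⁻¹ = kg²·m⁴·s⁻⁸·A⁻⁴·mol²·cd.
Left is kg²·m⁴·s⁻⁸·A⁻⁴·mol²; right is kg²·m⁴·s⁻⁸·A⁻⁴·mol²·cd — different.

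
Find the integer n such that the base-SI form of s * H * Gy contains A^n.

-2

H = kg·m²·s⁻²·A⁻².
Gy = m²·s⁻².
Combining: s·H·Gy = s · (kg·m²·s⁻²·A⁻²) · (m²·s⁻²) = kg·m⁴·s⁻³·A⁻².
The exponent of A is -2.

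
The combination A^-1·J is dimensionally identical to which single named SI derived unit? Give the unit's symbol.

J = kg·m²·s⁻².
Combining: A⁻¹·J = A⁻¹ · (kg·m²·s⁻²) = kg·m²·s⁻²·A⁻¹.
kg·m²·s⁻²·A⁻¹ is the base-SI form of the weber.

Wb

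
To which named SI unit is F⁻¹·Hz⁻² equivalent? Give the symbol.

F = C/V (capacitance = charge per voltage),
    = A·s/(kg·m²·s⁻³·A⁻¹) (substituting C and V),
    = kg⁻¹·m⁻²·s⁴·A².
So F⁻¹ = kg·m²·s⁻⁴·A⁻².
Hz = 1/s = s⁻¹ (frequency is cycles per second).
So Hz⁻² = s².
Combining: F⁻¹·Hz⁻² = (kg·m²·s⁻⁴·A⁻²) · s² = kg·m²·s⁻²·A⁻².
kg·m²·s⁻²·A⁻² is the base-SI form of the henry.

H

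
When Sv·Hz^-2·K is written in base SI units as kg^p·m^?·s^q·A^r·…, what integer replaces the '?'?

Sv = m²·s⁻².
Hz = s⁻¹.
So Hz⁻² = s².
Combining: Sv·Hz⁻²·K = (m²·s⁻²) · s² · K = m²·K.
The exponent of m is 2.

2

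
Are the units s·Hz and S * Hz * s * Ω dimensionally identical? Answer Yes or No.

Yes

Left side:
  Hz = 1/s = s⁻¹ (frequency is cycles per second).
  Combining: s·Hz = s · s⁻¹ = 1.
Right side:
  S = 1/Ω (conductance is reciprocal resistance),
      = kg⁻¹·m⁻²·s³·A².
  Hz = 1/s = s⁻¹ (frequency is cycles per second).
  Ω = V/A (resistance = voltage per current),
      = kg·m²·s⁻³·A⁻².
  Combining: S·Hz·s·Ω = (kg⁻¹·m⁻²·s³·A²) · s⁻¹ · s · (kg·m²·s⁻³·A⁻²) = 1.
Both reduce to 1.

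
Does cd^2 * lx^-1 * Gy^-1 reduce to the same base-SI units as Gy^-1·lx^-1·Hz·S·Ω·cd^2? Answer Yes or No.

No

Left side:
  lx = lm/m² (illuminance = luminous flux per area),
      = m⁻²·cd.
  So lx⁻¹ = m²·cd⁻¹.
  Gy = J/kg (absorbed dose = energy per mass),
      = m²·s⁻².
  So Gy⁻¹ = m⁻²·s².
  Combining: cd²·lx⁻¹·Gy⁻¹ = cd² · (m²·cd⁻¹) · (m⁻²·s²) = s²·cd.
Right side:
  Gy = J/kg (absorbed dose = energy per mass),
      = m²·s⁻².
  So Gy⁻¹ = m⁻²·s².
  lx = lm/m² (illuminance = luminous flux per area),
      = m⁻²·cd.
  So lx⁻¹ = m²·cd⁻¹.
  Hz = 1/s = s⁻¹ (frequency is cycles per second).
  S = 1/Ω (conductance is reciprocal resistance),
      = kg⁻¹·m⁻²·s³·A².
  Ω = V/A (resistance = voltage per current),
      = kg·m²·s⁻³·A⁻².
  Combining: Gy⁻¹·lx⁻¹·Hz·S·Ω·cd² = (m⁻²·s²) · (m²·cd⁻¹) · s⁻¹ · (kg⁻¹·m⁻²·s³·A²) · (kg·m²·s⁻³·A⁻²) · cd² = s·cd.
Left is s²·cd; right is s·cd — different.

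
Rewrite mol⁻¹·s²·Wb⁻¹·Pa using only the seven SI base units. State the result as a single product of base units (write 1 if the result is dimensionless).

Wb = V·s (flux: a volt is a weber per second),
    = kg·m²·s⁻²·A⁻¹.
So Wb⁻¹ = kg⁻¹·m⁻²·s²·A.
Pa = N/m² (pressure = force per area),
    = kg·m⁻¹·s⁻².
Combining: mol⁻¹·s²·Wb⁻¹·Pa = mol⁻¹ · s² · (kg⁻¹·m⁻²·s²·A) · (kg·m⁻¹·s⁻²) = m⁻³·s²·A·mol⁻¹.

m⁻³·s²·A·mol⁻¹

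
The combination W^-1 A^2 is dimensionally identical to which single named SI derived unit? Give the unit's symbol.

W = J/s (power = energy per time),
    = kg·m²·s⁻³.
So W⁻¹ = kg⁻¹·m⁻²·s³.
Combining: W⁻¹·A² = (kg⁻¹·m⁻²·s³) · A² = kg⁻¹·m⁻²·s³·A².
kg⁻¹·m⁻²·s³·A² is the base-SI form of the siemens.

S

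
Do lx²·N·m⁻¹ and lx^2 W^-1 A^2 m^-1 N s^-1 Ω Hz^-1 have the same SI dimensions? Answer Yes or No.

Yes

Left side:
  lx = lm/m² (illuminance = luminous flux per area),
      = m⁻²·cd.
  So lx² = m⁻⁴·cd².
  N = kg·m/s² = kg·m·s⁻² (force = mass × acceleration).
  Combining: lx²·N·m⁻¹ = (m⁻⁴·cd²) · (kg·m·s⁻²) · m⁻¹ = kg·m⁻⁴·s⁻²·cd².
Right side:
  lx = lm/m² (illuminance = luminous flux per area),
      = m⁻²·cd.
  So lx² = m⁻⁴·cd².
  W = J/s (power = energy per time),
      = kg·m²·s⁻³.
  So W⁻¹ = kg⁻¹·m⁻²·s³.
  N = kg·m/s² = kg·m·s⁻² (force = mass × acceleration).
  Ω = V/A (resistance = voltage per current),
      = kg·m²·s⁻³·A⁻².
  Hz = 1/s = s⁻¹ (frequency is cycles per second).
  So Hz⁻¹ = s.
  Combining: lx²·W⁻¹·A²·m⁻¹·N·s⁻¹·Ω·Hz⁻¹ = (m⁻⁴·cd²) · (kg⁻¹·m⁻²·s³) · A² · m⁻¹ · (kg·m·s⁻²) · s⁻¹ · (kg·m²·s⁻³·A⁻²) · s = kg·m⁻⁴·s⁻²·cd².
Both reduce to kg·m⁻⁴·s⁻²·cd².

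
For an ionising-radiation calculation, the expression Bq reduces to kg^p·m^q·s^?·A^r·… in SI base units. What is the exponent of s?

Bq = 1/s = s⁻¹ (activity is decays per second).
The exponent of s is -1.

-1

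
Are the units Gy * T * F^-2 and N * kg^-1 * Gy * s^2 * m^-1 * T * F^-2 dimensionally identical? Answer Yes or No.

Yes

Left side:
  Gy = J/kg (absorbed dose = energy per mass),
      = m²·s⁻².
  T = Wb/m² (flux density = flux per area),
      = kg·s⁻²·A⁻¹.
  F = C/V (capacitance = charge per voltage),
      = A·s/(kg·m²·s⁻³·A⁻¹) (substituting C and V),
      = kg⁻¹·m⁻²·s⁴·A².
  So F⁻² = kg²·m⁴·s⁻⁸·A⁻⁴.
  Combining: Gy·T·F⁻² = (m²·s⁻²) · (kg·s⁻²·A⁻¹) · (kg²·m⁴·s⁻⁸·A⁻⁴) = kg³·m⁶·s⁻¹²·A⁻⁵.
Right side:
  N = kg·m/s² = kg·m·s⁻² (force = mass × acceleration).
  Gy = J/kg (absorbed dose = energy per mass),
      = m²·s⁻².
  T = Wb/m² (flux density = flux per area),
      = kg·s⁻²·A⁻¹.
  F = C/V (capacitance = charge per voltage),
      = A·s/(kg·m²·s⁻³·A⁻¹) (substituting C and V),
      = kg⁻¹·m⁻²·s⁴·A².
  So F⁻² = kg²·m⁴·s⁻⁸·A⁻⁴.
  Combining: N·kg⁻¹·Gy·s²·m⁻¹·T·F⁻² = (kg·m·s⁻²) · kg⁻¹ · (m²·s⁻²) · s² · m⁻¹ · (kg·s⁻²·A⁻¹) · (kg²·m⁴·s⁻⁸·A⁻⁴) = kg³·m⁶·s⁻¹²·A⁻⁵.
Both reduce to kg³·m⁶·s⁻¹²·A⁻⁵.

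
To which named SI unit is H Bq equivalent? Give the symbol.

H = kg·m²·s⁻²·A⁻².
Bq = s⁻¹.
Combining: H·Bq = (kg·m²·s⁻²·A⁻²) · s⁻¹ = kg·m²·s⁻³·A⁻².
kg·m²·s⁻³·A⁻² is the base-SI form of the ohm.

Ω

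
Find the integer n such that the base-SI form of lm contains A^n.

lm = cd·sr = cd (luminous flux; sr is dimensionless).
The exponent of A is 0.

0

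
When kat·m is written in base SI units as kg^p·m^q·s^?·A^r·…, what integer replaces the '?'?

kat = s⁻¹·mol.
Combining: kat·m = (s⁻¹·mol) · m = m·s⁻¹·mol.
The exponent of s is -1.

-1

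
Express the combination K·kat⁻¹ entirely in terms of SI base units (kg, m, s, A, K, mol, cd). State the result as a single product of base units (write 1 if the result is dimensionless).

s·K·mol⁻¹

kat = mol/s = s⁻¹·mol (catalytic activity).
So kat⁻¹ = s·mol⁻¹.
Combining: K·kat⁻¹ = K · (s·mol⁻¹) = s·K·mol⁻¹.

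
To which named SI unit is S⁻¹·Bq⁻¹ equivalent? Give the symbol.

S = kg⁻¹·m⁻²·s³·A².
So S⁻¹ = kg·m²·s⁻³·A⁻².
Bq = s⁻¹.
So Bq⁻¹ = s.
Combining: S⁻¹·Bq⁻¹ = (kg·m²·s⁻³·A⁻²) · s = kg·m²·s⁻²·A⁻².
kg·m²·s⁻²·A⁻² is the base-SI form of the henry.

H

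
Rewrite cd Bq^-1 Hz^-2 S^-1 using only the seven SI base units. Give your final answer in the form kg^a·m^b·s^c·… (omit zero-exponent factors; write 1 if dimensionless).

kg·m²·A⁻²·cd

Bq = s⁻¹.
So Bq⁻¹ = s.
Hz = s⁻¹.
So Hz⁻² = s².
S = kg⁻¹·m⁻²·s³·A².
So S⁻¹ = kg·m²·s⁻³·A⁻².
Combining: cd·Bq⁻¹·Hz⁻²·S⁻¹ = cd · s · s² · (kg·m²·s⁻³·A⁻²) = kg·m²·A⁻²·cd.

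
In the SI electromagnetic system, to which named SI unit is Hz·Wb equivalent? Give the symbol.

Hz = s⁻¹.
Wb = kg·m²·s⁻²·A⁻¹.
Combining: Hz·Wb = s⁻¹ · (kg·m²·s⁻²·A⁻¹) = kg·m²·s⁻³·A⁻¹.
kg·m²·s⁻³·A⁻¹ is the base-SI form of the volt.

V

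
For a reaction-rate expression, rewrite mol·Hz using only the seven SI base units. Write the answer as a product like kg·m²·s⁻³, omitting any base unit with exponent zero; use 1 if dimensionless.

Hz = 1/s = s⁻¹ (frequency is cycles per second).
Combining: mol·Hz = mol · s⁻¹ = s⁻¹·mol.

s⁻¹·mol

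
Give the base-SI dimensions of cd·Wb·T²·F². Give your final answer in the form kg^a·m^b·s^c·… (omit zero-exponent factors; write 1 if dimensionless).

Wb = V·s (flux: a volt is a weber per second),
    = kg·m²·s⁻²·A⁻¹.
T = Wb/m² (flux density = flux per area),
    = kg·s⁻²·A⁻¹.
So T² = kg²·s⁻⁴·A⁻².
F = C/V (capacitance = charge per voltage),
    = A·s/(kg·m²·s⁻³·A⁻¹) (substituting C and V),
    = kg⁻¹·m⁻²·s⁴·A².
So F² = kg⁻²·m⁻⁴·s⁸·A⁴.
Combining: cd·Wb·T²·F² = cd · (kg·m²·s⁻²·A⁻¹) · (kg²·s⁻⁴·A⁻²) · (kg⁻²·m⁻⁴·s⁸·A⁴) = kg·m⁻²·s²·A·cd.

kg·m⁻²·s²·A·cd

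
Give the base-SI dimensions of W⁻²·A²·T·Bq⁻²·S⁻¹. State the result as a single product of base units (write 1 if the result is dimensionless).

W = kg·m²·s⁻³.
So W⁻² = kg⁻²·m⁻⁴·s⁶.
T = kg·s⁻²·A⁻¹.
Bq = s⁻¹.
So Bq⁻² = s².
S = kg⁻¹·m⁻²·s³·A².
So S⁻¹ = kg·m²·s⁻³·A⁻².
Combining: W⁻²·A²·T·Bq⁻²·S⁻¹ = (kg⁻²·m⁻⁴·s⁶) · A² · (kg·s⁻²·A⁻¹) · s² · (kg·m²·s⁻³·A⁻²) = m⁻²·s³·A⁻¹.

m⁻²·s³·A⁻¹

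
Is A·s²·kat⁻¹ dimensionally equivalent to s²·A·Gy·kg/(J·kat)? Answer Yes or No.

Left side:
  kat = mol/s = s⁻¹·mol (catalytic activity).
  So kat⁻¹ = s·mol⁻¹.
  Combining: A·s²·kat⁻¹ = A · s² · (s·mol⁻¹) = s³·A·mol⁻¹.
Right side:
  Gy = J/kg (absorbed dose = energy per mass),
      = m²·s⁻².
  J = N·m (work = force × distance),
      = kg·m²·s⁻².
  So J⁻¹ = kg⁻¹·m⁻²·s².
  kat = mol/s = s⁻¹·mol (catalytic activity).
  So kat⁻¹ = s·mol⁻¹.
  Combining: s²·A·Gy·kg·J⁻¹·kat⁻¹ = s² · A · (m²·s⁻²) · kg · (kg⁻¹·m⁻²·s²) · (s·mol⁻¹) = s³·A·mol⁻¹.
Both reduce to s³·A·mol⁻¹.

Yes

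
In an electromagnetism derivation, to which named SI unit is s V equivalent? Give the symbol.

V = W/A (potential = power per current),
    = kg·m²·s⁻³·A⁻¹.
Combining: s·V = s · (kg·m²·s⁻³·A⁻¹) = kg·m²·s⁻²·A⁻¹.
kg·m²·s⁻²·A⁻¹ is the base-SI form of the weber.

Wb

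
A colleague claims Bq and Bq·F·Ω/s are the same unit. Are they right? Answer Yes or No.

Yes

Left side:
  Bq = s⁻¹.
Right side:
  Bq = 1/s = s⁻¹ (activity is decays per second).
  F = C/V (capacitance = charge per voltage),
      = A·s/(kg·m²·s⁻³·A⁻¹) (substituting C and V),
      = kg⁻¹·m⁻²·s⁴·A².
  Ω = V/A (resistance = voltage per current),
      = kg·m²·s⁻³·A⁻².
  Combining: Bq·s⁻¹·F·Ω = s⁻¹ · s⁻¹ · (kg⁻¹·m⁻²·s⁴·A²) · (kg·m²·s⁻³·A⁻²) = s⁻¹.
Both reduce to s⁻¹.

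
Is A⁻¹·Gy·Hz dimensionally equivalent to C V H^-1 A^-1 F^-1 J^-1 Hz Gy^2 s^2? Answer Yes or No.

No

Left side:
  Gy = J/kg (absorbed dose = energy per mass),
      = m²·s⁻².
  Hz = 1/s = s⁻¹ (frequency is cycles per second).
  Combining: A⁻¹·Gy·Hz = A⁻¹ · (m²·s⁻²) · s⁻¹ = m²·s⁻³·A⁻¹.
Right side:
  C = A·s = s·A (charge = current × time).
  V = W/A (potential = power per current),
      = kg·m²·s⁻³·A⁻¹.
  H = Wb/A (inductance = flux per current),
      = kg·m²·s⁻²·A⁻².
  So H⁻¹ = kg⁻¹·m⁻²·s²·A².
  F = C/V (capacitance = charge per voltage),
      = A·s/(kg·m²·s⁻³·A⁻¹) (substituting C and V),
      = kg⁻¹·m⁻²·s⁴·A².
  So F⁻¹ = kg·m²·s⁻⁴·A⁻².
  J = N·m (work = force × distance),
      = kg·m²·s⁻².
  So J⁻¹ = kg⁻¹·m⁻²·s².
  Hz = 1/s = s⁻¹ (frequency is cycles per second).
  Gy = J/kg (absorbed dose = energy per mass),
      = m²·s⁻².
  So Gy² = m⁴·s⁻⁴.
  Combining: C·V·H⁻¹·A⁻¹·F⁻¹·J⁻¹·Hz·Gy²·s² = (s·A) · (kg·m²·s⁻³·A⁻¹) · (kg⁻¹·m⁻²·s²·A²) · A⁻¹ · (kg·m²·s⁻⁴·A⁻²) · (kg⁻¹·m⁻²·s²) · s⁻¹ · (m⁴·s⁻⁴) · s² = m⁴·s⁻⁵·A⁻¹.
Left is m²·s⁻³·A⁻¹; right is m⁴·s⁻⁵·A⁻¹ — different.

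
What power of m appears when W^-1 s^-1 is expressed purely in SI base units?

-2

W = kg·m²·s⁻³.
So W⁻¹ = kg⁻¹·m⁻²·s³.
Combining: W⁻¹·s⁻¹ = (kg⁻¹·m⁻²·s³) · s⁻¹ = kg⁻¹·m⁻²·s².
The exponent of m is -2.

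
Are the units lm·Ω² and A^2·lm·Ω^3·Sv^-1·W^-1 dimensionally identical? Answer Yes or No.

No

Left side:
  lm = cd.
  Ω = kg·m²·s⁻³·A⁻².
  So Ω² = kg²·m⁴·s⁻⁶·A⁻⁴.
  Combining: lm·Ω² = cd · (kg²·m⁴·s⁻⁶·A⁻⁴) = kg²·m⁴·s⁻⁶·A⁻⁴·cd.
Right side:
  lm = cd·sr = cd (luminous flux; sr is dimensionless).
  Ω = V/A (resistance = voltage per current),
      = kg·m²·s⁻³·A⁻².
  So Ω³ = kg³·m⁶·s⁻⁹·A⁻⁶.
  Sv = J/kg (equivalent dose = energy per mass),
      = m²·s⁻².
  So Sv⁻¹ = m⁻²·s².
  W = J/s (power = energy per time),
      = kg·m²·s⁻³.
  So W⁻¹ = kg⁻¹·m⁻²·s³.
  Combining: A²·lm·Ω³·Sv⁻¹·W⁻¹ = A² · cd · (kg³·m⁶·s⁻⁹·A⁻⁶) · (m⁻²·s²) · (kg⁻¹·m⁻²·s³) = kg²·m²·s⁻⁴·A⁻⁴·cd.
Left is kg²·m⁴·s⁻⁶·A⁻⁴·cd; right is kg²·m²·s⁻⁴·A⁻⁴·cd — different.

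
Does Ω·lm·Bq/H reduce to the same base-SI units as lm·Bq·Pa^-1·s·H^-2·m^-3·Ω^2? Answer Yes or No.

Left side:
  Ω = V/A (resistance = voltage per current),
      = kg·m²·s⁻³·A⁻².
  lm = cd·sr = cd (luminous flux; sr is dimensionless).
  Bq = 1/s = s⁻¹ (activity is decays per second).
  H = Wb/A (inductance = flux per current),
      = kg·m²·s⁻²·A⁻².
  So H⁻¹ = kg⁻¹·m⁻²·s²·A².
  Combining: Ω·lm·Bq·H⁻¹ = (kg·m²·s⁻³·A⁻²) · cd · s⁻¹ · (kg⁻¹·m⁻²·s²·A²) = s⁻²·cd.
Right side:
  lm = cd·sr = cd (luminous flux; sr is dimensionless).
  Bq = 1/s = s⁻¹ (activity is decays per second).
  Pa = N/m² (pressure = force per area),
      = kg·m⁻¹·s⁻².
  So Pa⁻¹ = kg⁻¹·m·s².
  H = Wb/A (inductance = flux per current),
      = kg·m²·s⁻²·A⁻².
  So H⁻² = kg⁻²·m⁻⁴·s⁴·A⁴.
  Ω = V/A (resistance = voltage per current),
      = kg·m²·s⁻³·A⁻².
  So Ω² = kg²·m⁴·s⁻⁶·A⁻⁴.
  Combining: lm·Bq·Pa⁻¹·s·H⁻²·m⁻³·Ω² = cd · s⁻¹ · (kg⁻¹·m·s²) · s · (kg⁻²·m⁻⁴·s⁴·A⁴) · m⁻³ · (kg²·m⁴·s⁻⁶·A⁻⁴) = kg⁻¹·m⁻²·cd.
Left is s⁻²·cd; right is kg⁻¹·m⁻²·cd — different.

No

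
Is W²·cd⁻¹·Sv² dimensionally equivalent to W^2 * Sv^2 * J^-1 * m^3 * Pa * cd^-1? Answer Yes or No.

Yes

Left side:
  W = J/s (power = energy per time),
      = kg·m²·s⁻³.
  So W² = kg²·m⁴·s⁻⁶.
  Sv = J/kg (equivalent dose = energy per mass),
      = m²·s⁻².
  So Sv² = m⁴·s⁻⁴.
  Combining: W²·cd⁻¹·Sv² = (kg²·m⁴·s⁻⁶) · cd⁻¹ · (m⁴·s⁻⁴) = kg²·m⁸·s⁻¹⁰·cd⁻¹.
Right side:
  W = J/s (power = energy per time),
      = kg·m²·s⁻³.
  So W² = kg²·m⁴·s⁻⁶.
  Sv = J/kg (equivalent dose = energy per mass),
      = m²·s⁻².
  So Sv² = m⁴·s⁻⁴.
  J = N·m (work = force × distance),
      = kg·m²·s⁻².
  So J⁻¹ = kg⁻¹·m⁻²·s².
  Pa = N/m² (pressure = force per area),
      = kg·m⁻¹·s⁻².
  Combining: W²·Sv²·J⁻¹·m³·Pa·cd⁻¹ = (kg²·m⁴·s⁻⁶) · (m⁴·s⁻⁴) · (kg⁻¹·m⁻²·s²) · m³ · (kg·m⁻¹·s⁻²) · cd⁻¹ = kg²·m⁸·s⁻¹⁰·cd⁻¹.
Both reduce to kg²·m⁸·s⁻¹⁰·cd⁻¹.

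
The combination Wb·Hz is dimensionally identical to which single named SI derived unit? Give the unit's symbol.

V

Wb = V·s (flux: a volt is a weber per second),
    = kg·m²·s⁻²·A⁻¹.
Hz = 1/s = s⁻¹ (frequency is cycles per second).
Combining: Wb·Hz = (kg·m²·s⁻²·A⁻¹) · s⁻¹ = kg·m²·s⁻³·A⁻¹.
kg·m²·s⁻³·A⁻¹ is the base-SI form of the volt.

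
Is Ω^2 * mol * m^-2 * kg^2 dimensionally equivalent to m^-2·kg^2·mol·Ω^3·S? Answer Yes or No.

Yes

Left side:
  Ω = V/A (resistance = voltage per current),
      = kg·m²·s⁻³·A⁻².
  So Ω² = kg²·m⁴·s⁻⁶·A⁻⁴.
  Combining: Ω²·mol·m⁻²·kg² = (kg²·m⁴·s⁻⁶·A⁻⁴) · mol · m⁻² · kg² = kg⁴·m²·s⁻⁶·A⁻⁴·mol.
Right side:
  Ω = kg·m²·s⁻³·A⁻².
  So Ω³ = kg³·m⁶·s⁻⁹·A⁻⁶.
  S = kg⁻¹·m⁻²·s³·A².
  Combining: m⁻²·kg²·mol·Ω³·S = m⁻² · kg² · mol · (kg³·m⁶·s⁻⁹·A⁻⁶) · (kg⁻¹·m⁻²·s³·A²) = kg⁴·m²·s⁻⁶·A⁻⁴·mol.
Both reduce to kg⁴·m²·s⁻⁶·A⁻⁴·mol.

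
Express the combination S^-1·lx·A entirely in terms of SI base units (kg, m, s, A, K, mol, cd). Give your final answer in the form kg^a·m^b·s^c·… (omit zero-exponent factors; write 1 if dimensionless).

S = kg⁻¹·m⁻²·s³·A².
So S⁻¹ = kg·m²·s⁻³·A⁻².
lx = m⁻²·cd.
Combining: S⁻¹·lx·A = (kg·m²·s⁻³·A⁻²) · (m⁻²·cd) · A = kg·s⁻³·A⁻¹·cd.

kg·s⁻³·A⁻¹·cd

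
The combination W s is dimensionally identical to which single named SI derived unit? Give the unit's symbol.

W = J/s (power = energy per time),
    = kg·m²·s⁻³.
Combining: W·s = (kg·m²·s⁻³) · s = kg·m²·s⁻².
kg·m²·s⁻² is the base-SI form of the joule.

J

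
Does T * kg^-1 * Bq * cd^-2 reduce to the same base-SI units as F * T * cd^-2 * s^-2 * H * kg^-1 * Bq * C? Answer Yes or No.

No

Left side:
  T = Wb/m² (flux density = flux per area),
      = kg·s⁻²·A⁻¹.
  Bq = 1/s = s⁻¹ (activity is decays per second).
  Combining: T·kg⁻¹·Bq·cd⁻² = (kg·s⁻²·A⁻¹) · kg⁻¹ · s⁻¹ · cd⁻² = s⁻³·A⁻¹·cd⁻².
Right side:
  F = C/V (capacitance = charge per voltage),
      = A·s/(kg·m²·s⁻³·A⁻¹) (substituting C and V),
      = kg⁻¹·m⁻²·s⁴·A².
  T = Wb/m² (flux density = flux per area),
      = kg·s⁻²·A⁻¹.
  H = Wb/A (inductance = flux per current),
      = kg·m²·s⁻²·A⁻².
  Bq = 1/s = s⁻¹ (activity is decays per second).
  C = A·s = s·A (charge = current × time).
  Combining: F·T·cd⁻²·s⁻²·H·kg⁻¹·Bq·C = (kg⁻¹·m⁻²·s⁴·A²) · (kg·s⁻²·A⁻¹) · cd⁻² · s⁻² · (kg·m²·s⁻²·A⁻²) · kg⁻¹ · s⁻¹ · (s·A) = s⁻²·cd⁻².
Left is s⁻³·A⁻¹·cd⁻²; right is s⁻²·cd⁻² — different.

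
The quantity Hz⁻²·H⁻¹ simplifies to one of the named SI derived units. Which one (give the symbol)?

F

Hz = s⁻¹.
So Hz⁻² = s².
H = kg·m²·s⁻²·A⁻².
So H⁻¹ = kg⁻¹·m⁻²·s²·A².
Combining: Hz⁻²·H⁻¹ = s² · (kg⁻¹·m⁻²·s²·A²) = kg⁻¹·m⁻²·s⁴·A².
kg⁻¹·m⁻²·s⁴·A² is the base-SI form of the farad.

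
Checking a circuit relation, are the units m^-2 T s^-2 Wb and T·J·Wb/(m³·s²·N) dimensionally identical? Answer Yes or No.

Yes

Left side:
  T = Wb/m² (flux density = flux per area),
      = kg·s⁻²·A⁻¹.
  Wb = V·s (flux: a volt is a weber per second),
      = kg·m²·s⁻²·A⁻¹.
  Combining: m⁻²·T·s⁻²·Wb = m⁻² · (kg·s⁻²·A⁻¹) · s⁻² · (kg·m²·s⁻²·A⁻¹) = kg²·s⁻⁶·A⁻².
Right side:
  T = Wb/m² (flux density = flux per area),
      = kg·s⁻²·A⁻¹.
  J = N·m (work = force × distance),
      = kg·m²·s⁻².
  Wb = V·s (flux: a volt is a weber per second),
      = kg·m²·s⁻²·A⁻¹.
  N = kg·m/s² = kg·m·s⁻² (force = mass × acceleration).
  So N⁻¹ = kg⁻¹·m⁻¹·s².
  Combining: m⁻³·T·J·Wb·s⁻²·N⁻¹ = m⁻³ · (kg·s⁻²·A⁻¹) · (kg·m²·s⁻²) · (kg·m²·s⁻²·A⁻¹) · s⁻² · (kg⁻¹·m⁻¹·s²) = kg²·s⁻⁶·A⁻².
Both reduce to kg²·s⁻⁶·A⁻².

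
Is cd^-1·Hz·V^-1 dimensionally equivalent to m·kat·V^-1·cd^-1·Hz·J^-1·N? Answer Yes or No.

No

Left side:
  Hz = s⁻¹.
  V = kg·m²·s⁻³·A⁻¹.
  So V⁻¹ = kg⁻¹·m⁻²·s³·A.
  Combining: cd⁻¹·Hz·V⁻¹ = cd⁻¹ · s⁻¹ · (kg⁻¹·m⁻²·s³·A) = kg⁻¹·m⁻²·s²·A·cd⁻¹.
Right side:
  kat = s⁻¹·mol.
  V = kg·m²·s⁻³·A⁻¹.
  So V⁻¹ = kg⁻¹·m⁻²·s³·A.
  Hz = s⁻¹.
  J = kg·m²·s⁻².
  So J⁻¹ = kg⁻¹·m⁻²·s².
  N = kg·m·s⁻².
  Combining: m·kat·V⁻¹·cd⁻¹·Hz·J⁻¹·N = m · (s⁻¹·mol) · (kg⁻¹·m⁻²·s³·A) · cd⁻¹ · s⁻¹ · (kg⁻¹·m⁻²·s²) · (kg·m·s⁻²) = kg⁻¹·m⁻²·s·A·mol·cd⁻¹.
Left is kg⁻¹·m⁻²·s²·A·cd⁻¹; right is kg⁻¹·m⁻²·s·A·mol·cd⁻¹ — different.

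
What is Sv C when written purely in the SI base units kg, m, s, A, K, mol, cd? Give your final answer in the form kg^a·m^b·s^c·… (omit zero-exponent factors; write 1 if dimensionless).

m²·s⁻¹·A

Sv = m²·s⁻².
C = s·A.
Combining: Sv·C = (m²·s⁻²) · (s·A) = m²·s⁻¹·A.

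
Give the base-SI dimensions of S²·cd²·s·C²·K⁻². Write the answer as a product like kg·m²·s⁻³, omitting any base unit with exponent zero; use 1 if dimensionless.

S = kg⁻¹·m⁻²·s³·A².
So S² = kg⁻²·m⁻⁴·s⁶·A⁴.
C = s·A.
So C² = s²·A².
Combining: S²·cd²·s·C²·K⁻² = (kg⁻²·m⁻⁴·s⁶·A⁴) · cd² · s · (s²·A²) · K⁻² = kg⁻²·m⁻⁴·s⁹·A⁶·K⁻²·cd².

kg⁻²·m⁻⁴·s⁹·A⁶·K⁻²·cd²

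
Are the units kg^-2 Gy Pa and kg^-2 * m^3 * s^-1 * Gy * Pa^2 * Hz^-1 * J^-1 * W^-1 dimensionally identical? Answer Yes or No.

Left side:
  Gy = m²·s⁻².
  Pa = kg·m⁻¹·s⁻².
  Combining: kg⁻²·Gy·Pa = kg⁻² · (m²·s⁻²) · (kg·m⁻¹·s⁻²) = kg⁻¹·m·s⁻⁴.
Right side:
  Gy = m²·s⁻².
  Pa = kg·m⁻¹·s⁻².
  So Pa² = kg²·m⁻²·s⁻⁴.
  Hz = s⁻¹.
  So Hz⁻¹ = s.
  J = kg·m²·s⁻².
  So J⁻¹ = kg⁻¹·m⁻²·s².
  W = kg·m²·s⁻³.
  So W⁻¹ = kg⁻¹·m⁻²·s³.
  Combining: kg⁻²·m³·s⁻¹·Gy·Pa²·Hz⁻¹·J⁻¹·W⁻¹ = kg⁻² · m³ · s⁻¹ · (m²·s⁻²) · (kg²·m⁻²·s⁻⁴) · s · (kg⁻¹·m⁻²·s²) · (kg⁻¹·m⁻²·s³) = kg⁻²·m⁻¹·s⁻¹.
Left is kg⁻¹·m·s⁻⁴; right is kg⁻²·m⁻¹·s⁻¹ — different.

No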